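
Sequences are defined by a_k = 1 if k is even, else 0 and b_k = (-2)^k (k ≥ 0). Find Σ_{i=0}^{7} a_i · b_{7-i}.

Write out a_i and b_{7-i} for i = 0,…,7 and sum the products.
Σ = 1·(-128) + 0·64 + 1·(-32) + 0·16 + 1·(-8) + 0·4 + 1·(-2) + 0·1 = -170.

-170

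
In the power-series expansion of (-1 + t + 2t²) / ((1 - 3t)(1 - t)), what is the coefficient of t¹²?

The denominator gives the recurrence a_n = 4a_(n−1) − 3a_(n−2) for n ≥ 3; the numerator fixes a_0 = -1, a_1 = -3, a_2 = -7.
Iterating: -1, -3, -7, -19, -55, -163, -487, -1459, -4375, -13123, -39367, -118099, -354295, so a_12 = -354295.

-354295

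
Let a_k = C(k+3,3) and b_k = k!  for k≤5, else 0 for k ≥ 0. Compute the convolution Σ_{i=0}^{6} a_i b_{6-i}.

1050

The convolution is the x^6 coefficient of A(x)B(x).
Σ = 1·0 + 4·120 + 10·24 + 20·6 + 35·2 + 56·1 + 84·1 = 1050.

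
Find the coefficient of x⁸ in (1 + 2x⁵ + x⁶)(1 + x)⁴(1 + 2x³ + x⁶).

24

(1 + 2x⁵ + x⁶) has coefficients 1,0,0,0,0,2,1 for degrees 0…6.
(1 + x)⁴ has coefficients 1,4,6,4,1,0,0,0,0 for degrees 0…8.
Finally multiplying by (1 + 2x³ + x⁶), the product of all factors after the first has coefficients 1,4,6,6,9,12,9,6,6 for degrees 0…8.
[x⁸] = 1·6 + 2·6 + 1·6 = 24.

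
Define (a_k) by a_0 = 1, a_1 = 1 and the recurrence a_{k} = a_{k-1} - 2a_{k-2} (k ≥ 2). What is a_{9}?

-11

The ordinary generating function has denominator 1 - z + 2z^2.
Iterating the recurrence: a_0,…,a_{9} = 1, 1, -1, -3, -1, 5, 7, -3, -17, -11.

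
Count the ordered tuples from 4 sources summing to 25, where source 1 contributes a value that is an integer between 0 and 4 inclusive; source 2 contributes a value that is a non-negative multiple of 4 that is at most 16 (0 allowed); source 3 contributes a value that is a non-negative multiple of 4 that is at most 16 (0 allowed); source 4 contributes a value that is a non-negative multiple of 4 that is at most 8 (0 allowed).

The generating function for the choices is (1 + z + z² + z³ + z⁴)·(1 + z⁴ + z⁸ + z¹² + z¹⁶)·(1 + z⁴ + z⁸ + z¹² + z¹⁶)·(1 + z⁴ + z⁸); the count is [z²⁵].
(1 + z + z² + z³ + z⁴) has coefficients 1,1,1,1,1 for degrees 0…4.
(1 + z⁴ + z⁸ + z¹² + z¹⁶) has coefficients 1,0,0,0,1,0,0,0,1,0,0,0,1,0,0,0,1,0,0,0,0,0,0,0,0,0 for degrees 0…25.
Multiplying by (1 + z⁴ + z⁸ + z¹² + z¹⁶) gives running coefficients 1,0,0,0,2,0,0,0,3,0,0,0,4,0,0,0,5,0,0,0,4,0,0,0,3,0 for degrees 0…25.
Finally multiplying by (1 + z⁴ + z⁸), the product of all factors after the first has coefficients 1,0,0,0,3,0,0,0,6,0,0,0,9,0,0,0,12,0,0,0,13,0,0,0,12,0 for degrees 0…25.
[z²⁵] = 1·0 + 1·12 + 1·0 + 1·0 + 1·0 = 12.

12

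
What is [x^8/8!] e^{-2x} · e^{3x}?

The EGF product rule gives c_8 = Σ_{k_1+k_2=8} C(8; k_1,k_2) · ∏ g_i(k_i), where e^{-2x} gives (-2)^k; e^{3x} gives (3)^k.
g_1(k) for k = 0…8: 1, -2, 4, -8, 16, -32, 64, -128, 256.
g_2(k) for k = 0…8: 1, 3, 9, 27, 81, 243, 729, 2187, 6561.
c_8 = Σ_k C(8,k)·g_1(k)·g_2(8−k) = 1·1·6561 + 8·(-2)·2187 + 28·4·729 + 56·(-8)·243 + 70·16·81 + 56·(-32)·27 + 28·64·9 + 8·(-128)·3 + 1·256·1 = 6561 − 34992 + 81648 − 108864 + 90720 − 48384 + 16128 − 3072 + 256 = 1.

1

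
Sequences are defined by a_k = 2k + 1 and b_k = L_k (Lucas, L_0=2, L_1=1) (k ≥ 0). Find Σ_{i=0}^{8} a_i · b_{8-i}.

496

Write out a_i and b_{8-i} for i = 0,…,8 and sum the products.
Σ = 1·47 + 3·29 + 5·18 + 7·11 + 9·7 + 11·4 + 13·3 + 15·1 + 17·2 = 496.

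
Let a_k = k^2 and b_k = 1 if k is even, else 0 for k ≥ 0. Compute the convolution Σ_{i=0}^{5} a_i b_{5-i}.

35

Write out a_i and b_{5-i} for i = 0,…,5 and sum the products.
Σ = 0·0 + 1·1 + 4·0 + 9·1 + 16·0 + 25·1 = 35.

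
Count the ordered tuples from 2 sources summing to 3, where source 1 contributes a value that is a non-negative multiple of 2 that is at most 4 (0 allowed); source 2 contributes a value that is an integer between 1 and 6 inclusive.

The generating function for the choices is (1 + y^2 + y^4)·(y + y^2 + y^3 + y^4 + y^5 + y^6); the count is [y^3].
(1 + y^2 + y^4) has coefficients 1,0,1,0 for degrees 0…3.
(y + y^2 + y^3 + y^4 + y^5 + y^6) has coefficients 0,1,1,1 for degrees 0…3.
[y^3] = 1·1 + 1·1 = 2.

2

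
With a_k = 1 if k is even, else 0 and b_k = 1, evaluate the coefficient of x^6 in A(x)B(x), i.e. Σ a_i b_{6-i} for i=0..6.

This is [x^6] in the product of the two ordinary generating functions.
Σ = 1·1 + 0·1 + 1·1 + 0·1 + 1·1 + 0·1 + 1·1 = 4.

4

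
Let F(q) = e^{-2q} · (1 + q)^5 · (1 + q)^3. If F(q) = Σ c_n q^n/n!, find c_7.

The EGF product rule gives c_7 = Σ_{k_1+k_2+k_3=7} C(7; k_1,k_2,k_3) · ∏ g_i(k_i), where e^{-2q} gives (-2)^k; (1+q)^5 gives the falling factorial (5)_k; (1+q)^3 gives the falling factorial (3)_k.
g_1(k) for k = 0…7: 1, -2, 4, -8, 16, -32, 64, -128.
g_2(k) for k = 0…7: 1, 5, 20, 60, 120, 120, 0, 0.
g_3(k) for k = 0…7: 1, 3, 6, 6, 0, 0, 0, 0.
First combine the last two factors: h(k) = Σ_j C(k,j)·g_2(j)·g_3(k−j) for k = 0…7: 1, 8, 56, 336, 1680, 6720, 20160, 40320.
c_7 = Σ_k C(7,k)·g_1(k)·h(7−k) = 1·1·40320 + 7·(-2)·20160 + 21·4·6720 + 35·(-8)·1680 + 35·16·336 + 21·(-32)·56 + 7·64·8 + 1·(-128)·1 = 40320 − 282240 + 564480 − 470400 + 188160 − 37632 + 3584 − 128 = 6144.

6144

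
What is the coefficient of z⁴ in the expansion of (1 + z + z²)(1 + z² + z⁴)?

2

(1 + z + z²) has coefficients 1,1,1 for degrees 0…2.
(1 + z² + z⁴) has coefficients 1,0,1,0,1 for degrees 0…4.
[z⁴] = 1·1 + 1·0 + 1·1 = 2.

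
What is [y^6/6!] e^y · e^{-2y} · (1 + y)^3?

-47

The EGF product rule gives c_6 = Σ_{k_1+k_2+k_3=6} C(6; k_1,k_2,k_3) · ∏ g_i(k_i), where e^y gives (1)^k; e^{-2y} gives (-2)^k; (1+y)^3 gives the falling factorial (3)_k.
g_1(k) for k = 0…6: 1, 1, 1, 1, 1, 1, 1.
g_2(k) for k = 0…6: 1, -2, 4, -8, 16, -32, 64.
g_3(k) for k = 0…6: 1, 3, 6, 6, 0, 0, 0.
First combine the last two factors: h(k) = Σ_j C(k,j)·g_2(j)·g_3(k−j) for k = 0…6: 1, 1, -2, -2, 16, -32, -32.
c_6 = Σ_k C(6,k)·g_1(k)·h(6−k) = 1·1·(-32) + 6·1·(-32) + 15·1·16 + 20·1·(-2) + 15·1·(-2) + 6·1·1 + 1·1·1 = −32 − 192 + 240 − 40 − 30 + 6 + 1 = -47.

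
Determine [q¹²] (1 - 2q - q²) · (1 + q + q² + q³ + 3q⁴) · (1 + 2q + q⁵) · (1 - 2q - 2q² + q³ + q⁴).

18

(1 - 2q - q²) has coefficients 1,-2,-1 for degrees 0…2.
(1 + q + q² + q³ + 3q⁴) has coefficients 1,1,1,1,3,0,0,0,0,0,0,0,0 for degrees 0…12.
Multiplying by (1 + 2q + q⁵) gives running coefficients 1,3,3,3,5,7,1,1,1,3,0,0,0 for degrees 0…12.
Finally multiplying by (1 - 2q - 2q² + q³ + q⁴), the product of all factors after the first has coefficients 1,1,-5,-8,-3,-3,-17,-7,9,7,-6,-4,4 for degrees 0…12.
[q¹²] = 1·4 − 2·(-4) − 1·(-6) = 18.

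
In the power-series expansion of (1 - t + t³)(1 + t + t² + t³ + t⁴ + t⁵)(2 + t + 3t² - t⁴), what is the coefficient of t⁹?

3

(1 - t + t³) has coefficients 1,-1,0,1 for degrees 0…3.
(1 + t + t² + t³ + t⁴ + t⁵) has coefficients 1,1,1,1,1,1,0,0,0,0 for degrees 0…9.
Finally multiplying by (2 + t + 3t² - t⁴), the product of all factors after the first has coefficients 2,3,6,6,5,5,3,2,-1,-1 for degrees 0…9.
[t⁹] = 1·(-1) − 1·(-1) + 1·3 = 3.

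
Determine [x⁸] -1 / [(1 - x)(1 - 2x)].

-511

Partial fractions give a closed form: a_n = (1)·1^n + (-2)·2^n.
At n = 8: a_8 = -511.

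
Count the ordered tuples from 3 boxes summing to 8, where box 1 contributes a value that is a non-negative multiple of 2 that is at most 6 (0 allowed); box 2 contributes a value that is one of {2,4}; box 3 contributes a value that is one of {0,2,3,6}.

The generating function for the choices is (1 + t² + t⁴ + t⁶)·(t² + t⁴)·(1 + t² + t³ + t⁶); the count is [t⁸].
(1 + t² + t⁴ + t⁶) has coefficients 1,0,1,0,1,0,1 for degrees 0…6.
(t² + t⁴) has coefficients 0,0,1,0,1,0,0,0,0 for degrees 0…8.
Finally multiplying by (1 + t² + t³ + t⁶), the product of all factors after the first has coefficients 0,0,1,0,2,1,1,1,1 for degrees 0…8.
[t⁸] = 1·1 + 1·1 + 1·2 + 1·1 = 5.

5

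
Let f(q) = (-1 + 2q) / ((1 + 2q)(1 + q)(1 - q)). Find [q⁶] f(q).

Partial fractions give a closed form: a_n = (-8/3)·(-2)^n + (3/2)·(-1)^n + (1/6)·1^n.
At n = 6: a_6 = -169.

-169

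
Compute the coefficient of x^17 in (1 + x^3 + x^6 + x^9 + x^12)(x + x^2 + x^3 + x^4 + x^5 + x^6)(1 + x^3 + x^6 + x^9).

7

(1 + x^3 + x^6 + x^9 + x^12) has coefficients 1,0,0,1,0,0,1,0,0,1,0,0,1 for degrees 0…12.
(x + x^2 + x^3 + x^4 + x^5 + x^6) has coefficients 0,1,1,1,1,1,1,0,0,0,0,0,0,0,0,0,0,0 for degrees 0…17.
Finally multiplying by (1 + x^3 + x^6 + x^9), the product of all factors after the first has coefficients 0,1,1,1,2,2,2,2,2,2,2,2,2,1,1,1,0,0 for degrees 0…17.
[x^17] = 1·0 + 1·1 + 1·2 + 1·2 + 1·2 = 7.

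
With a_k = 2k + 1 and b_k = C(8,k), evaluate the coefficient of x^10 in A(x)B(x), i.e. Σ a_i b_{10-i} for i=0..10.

The convolution is the x^10 coefficient of A(x)B(x).
Σ = 1·0 + 3·0 + 5·1 + 7·8 + 9·28 + 11·56 + 13·70 + 15·56 + 17·28 + 19·8 + 21·1 = 3328.

3328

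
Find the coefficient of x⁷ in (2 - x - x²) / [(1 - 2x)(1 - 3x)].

9886

The denominator gives the recurrence a_n = 5a_(n−1) − 6a_(n−2) for n ≥ 3; the numerator fixes a_0 = 2, a_1 = 9, a_2 = 32.
Iterating: 2, 9, 32, 106, 338, 1054, 3242, 9886, so a_7 = 9886.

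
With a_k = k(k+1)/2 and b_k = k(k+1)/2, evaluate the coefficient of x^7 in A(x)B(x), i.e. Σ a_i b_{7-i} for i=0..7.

252

This is [x^7] in the product of the two ordinary generating functions.
Σ = 0·28 + 1·21 + 3·15 + 6·10 + 10·6 + 15·3 + 21·1 + 28·0 = 252.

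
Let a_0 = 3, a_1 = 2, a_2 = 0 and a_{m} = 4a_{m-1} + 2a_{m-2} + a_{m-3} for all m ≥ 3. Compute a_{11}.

1105834

The ordinary generating function has denominator 1 - 4q - 2q^2 - q^3.
Iterating the recurrence: a_0,…,a_{11} = 3, 2, 0, 7, 30, 134, 603, 2710, 12180, 54743, 246042, 1105834.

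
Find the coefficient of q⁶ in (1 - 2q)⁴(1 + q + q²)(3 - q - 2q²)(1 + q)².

(1 - 2q)⁴ has coefficients 1,-8,24,-32,16 for degrees 0…4.
(1 + q + q²) has coefficients 1,1,1,0,0,0,0 for degrees 0…6.
Multiplying by (3 - q - 2q²) gives running coefficients 3,2,0,-3,-2,0,0 for degrees 0…6.
Finally multiplying by (1 + q)², the product of all factors after the first has coefficients 3,8,7,-1,-8,-7,-2 for degrees 0…6.
[q⁶] = 1·(-2) − 8·(-7) + 24·(-8) − 32·(-1) + 16·7 = 6.

6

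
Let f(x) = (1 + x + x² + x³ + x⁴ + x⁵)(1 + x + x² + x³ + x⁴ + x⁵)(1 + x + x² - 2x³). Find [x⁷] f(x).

(1 + x + x² + x³ + x⁴ + x⁵) has coefficients 1,1,1,1,1,1 for degrees 0…5.
(1 + x + x² + x³ + x⁴ + x⁵) has coefficients 1,1,1,1,1,1,0,0 for degrees 0…7.
Finally multiplying by (1 + x + x² - 2x³), the product of all factors after the first has coefficients 1,2,3,1,1,1,0,-1 for degrees 0…7.
[x⁷] = 1·(-1) + 1·0 + 1·1 + 1·1 + 1·1 + 1·3 = 5.

5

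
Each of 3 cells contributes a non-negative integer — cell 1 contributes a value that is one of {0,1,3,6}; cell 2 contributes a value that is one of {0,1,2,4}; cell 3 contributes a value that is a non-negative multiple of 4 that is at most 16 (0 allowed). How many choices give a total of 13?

The generating function for the choices is (1 + t + t³ + t⁶)·(1 + t + t² + t⁴)·(1 + t⁴ + t⁸ + t¹² + t¹⁶); the count is [t¹³].
(1 + t + t³ + t⁶) has coefficients 1,1,0,1,0,0,1 for degrees 0…6.
(1 + t + t² + t⁴) has coefficients 1,1,1,0,1,0,0,0,0,0,0,0,0,0 for degrees 0…13.
Finally multiplying by (1 + t⁴ + t⁸ + t¹² + t¹⁶), the product of all factors after the first has coefficients 1,1,1,0,2,1,1,0,2,1,1,0,2,1 for degrees 0…13.
[t¹³] = 1·1 + 1·2 + 1·1 + 1·0 = 4.

4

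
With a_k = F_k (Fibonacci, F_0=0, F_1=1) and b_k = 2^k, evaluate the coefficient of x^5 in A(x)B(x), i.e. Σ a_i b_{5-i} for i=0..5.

The convolution is the x^5 coefficient of A(x)B(x).
Σ = 0·32 + 1·16 + 1·8 + 2·4 + 3·2 + 5·1 = 43.

43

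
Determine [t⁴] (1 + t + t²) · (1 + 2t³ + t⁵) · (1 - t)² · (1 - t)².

-3

(1 + t + t²) has coefficients 1,1,1 for degrees 0…2.
(1 + 2t³ + t⁵) has coefficients 1,0,0,2,0 for degrees 0…4.
Multiplying by (1 - t)² gives running coefficients 1,-2,1,2,-4 for degrees 0…4.
Finally multiplying by (1 - t)², the product of all factors after the first has coefficients 1,-4,6,-2,-7 for degrees 0…4.
[t⁴] = 1·(-7) + 1·(-2) + 1·6 = -3.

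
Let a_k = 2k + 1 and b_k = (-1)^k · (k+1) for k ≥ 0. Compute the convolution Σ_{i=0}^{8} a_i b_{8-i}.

5

Write out a_i and b_{8-i} for i = 0,…,8 and sum the products.
Σ = 1·9 + 3·(-8) + 5·7 + 7·(-6) + 9·5 + 11·(-4) + 13·3 + 15·(-2) + 17·1 = 5.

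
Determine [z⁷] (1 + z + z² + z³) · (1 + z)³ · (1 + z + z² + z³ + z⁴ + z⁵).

27

(1 + z + z² + z³) has coefficients 1,1,1,1 for degrees 0…3.
(1 + z)³ has coefficients 1,3,3,1,0,0,0,0 for degrees 0…7.
Finally multiplying by (1 + z + z² + z³ + z⁴ + z⁵), the product of all factors after the first has coefficients 1,4,7,8,8,8,7,4 for degrees 0…7.
[z⁷] = 1·4 + 1·7 + 1·8 + 1·8 = 27.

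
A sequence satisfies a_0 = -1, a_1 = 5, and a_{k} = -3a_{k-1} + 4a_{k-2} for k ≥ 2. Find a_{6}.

The ordinary generating function has denominator 1 + 3x - 4x^2.
Iterating the recurrence: a_0,…,a_{6} = -1, 5, -19, 77, -307, 1229, -4915.

-4915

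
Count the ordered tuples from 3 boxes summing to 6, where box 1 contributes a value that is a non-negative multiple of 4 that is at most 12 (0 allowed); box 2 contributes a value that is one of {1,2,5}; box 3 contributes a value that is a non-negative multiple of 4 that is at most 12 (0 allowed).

The generating function for the choices is (1 + t⁴ + t⁸ + t¹²)·(t + t² + t⁵)·(1 + t⁴ + t⁸ + t¹²); the count is [t⁶].
(1 + t⁴ + t⁸ + t¹²) has coefficients 1,0,0,0,1,0,0 for degrees 0…6.
(t + t² + t⁵) has coefficients 0,1,1,0,0,1,0 for degrees 0…6.
Finally multiplying by (1 + t⁴ + t⁸ + t¹²), the product of all factors after the first has coefficients 0,1,1,0,0,2,1 for degrees 0…6.
[t⁶] = 1·1 + 1·1 = 2.

2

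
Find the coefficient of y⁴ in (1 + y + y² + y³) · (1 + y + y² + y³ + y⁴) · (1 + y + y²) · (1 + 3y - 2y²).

(1 + y + y² + y³) has coefficients 1,1,1,1 for degrees 0…3.
(1 + y + y² + y³ + y⁴) has coefficients 1,1,1,1,1 for degrees 0…4.
Multiplying by (1 + y + y²) gives running coefficients 1,2,3,3,3 for degrees 0…4.
Finally multiplying by (1 + 3y - 2y²), the product of all factors after the first has coefficients 1,5,7,8,6 for degrees 0…4.
[y⁴] = 1·6 + 1·8 + 1·7 + 1·5 = 26.

26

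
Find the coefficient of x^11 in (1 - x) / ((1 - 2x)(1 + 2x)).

The denominator gives the recurrence a_n = 4a_(n−2) for n ≥ 2; the numerator fixes a_0 = 1, a_1 = -1.
Iterating: 1, -1, 4, -4, 16, -16, 64, -64, 256, -256, 1024, -1024, so a_11 = -1024.

-1024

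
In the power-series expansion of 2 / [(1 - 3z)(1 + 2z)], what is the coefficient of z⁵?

Partial fractions give a closed form: a_n = (6/5)·3^n + (4/5)·(-2)^n.
At n = 5: a_5 = 266.

266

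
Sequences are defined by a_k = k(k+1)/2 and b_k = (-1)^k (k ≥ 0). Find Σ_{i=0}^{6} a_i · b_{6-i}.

Write out a_i and b_{6-i} for i = 0,…,6 and sum the products.
Σ = 0·1 + 1·(-1) + 3·1 + 6·(-1) + 10·1 + 15·(-1) + 21·1 = 12.

12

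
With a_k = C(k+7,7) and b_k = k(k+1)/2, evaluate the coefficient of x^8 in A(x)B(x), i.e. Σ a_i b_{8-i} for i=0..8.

19448

Write out a_i and b_{8-i} for i = 0,…,8 and sum the products.
Σ = 1·36 + 8·28 + 36·21 + 120·15 + 330·10 + 792·6 + 1716·3 + 3432·1 + 6435·0 = 19448.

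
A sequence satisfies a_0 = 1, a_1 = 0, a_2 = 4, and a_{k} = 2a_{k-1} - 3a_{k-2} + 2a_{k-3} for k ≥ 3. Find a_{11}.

The ordinary generating function has denominator 1 - 2z + 3z^2 - 2z^3.
Iterating the recurrence: a_0,…,a_{11} = 1, 0, 4, 10, 8, -6, -16, 2, 40, 42, -32, -110.

-110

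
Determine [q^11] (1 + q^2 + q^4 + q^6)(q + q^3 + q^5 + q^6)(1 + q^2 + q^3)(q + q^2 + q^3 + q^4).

22

(1 + q^2 + q^4 + q^6) has coefficients 1,0,1,0,1,0,1 for degrees 0…6.
(q + q^3 + q^5 + q^6) has coefficients 0,1,0,1,0,1,1,0,0,0,0,0 for degrees 0…11.
Multiplying by (1 + q^2 + q^3) gives running coefficients 0,1,0,2,1,2,2,1,2,1,0,0 for degrees 0…11.
Finally multiplying by (q + q^2 + q^3 + q^4), the product of all factors after the first has coefficients 0,0,1,1,3,4,5,7,6,7,6,4 for degrees 0…11.
[q^11] = 1·4 + 1·7 + 1·7 + 1·4 = 22.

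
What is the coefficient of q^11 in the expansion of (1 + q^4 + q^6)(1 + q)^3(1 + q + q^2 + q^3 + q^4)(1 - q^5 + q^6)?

(1 + q^4 + q^6) has coefficients 1,0,0,0,1,0,1 for degrees 0…6.
(1 + q)^3 has coefficients 1,3,3,1,0,0,0,0,0,0,0,0 for degrees 0…11.
Multiplying by (1 + q + q^2 + q^3 + q^4) gives running coefficients 1,4,7,8,8,7,4,1,0,0,0,0 for degrees 0…11.
Finally multiplying by (1 - q^5 + q^6), the product of all factors after the first has coefficients 1,4,7,8,8,6,1,-2,-1,0,1,3 for degrees 0…11.
[q^11] = 1·3 + 1·(-2) + 1·6 = 7.

7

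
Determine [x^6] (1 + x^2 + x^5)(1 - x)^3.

(1 + x^2 + x^5) has coefficients 1,0,1,0,0,1 for degrees 0…5.
(1 - x)^3 has coefficients 1,-3,3,-1,0,0,0 for degrees 0…6.
[x^6] = 1·0 + 1·0 + 1·(-3) = -3.

-3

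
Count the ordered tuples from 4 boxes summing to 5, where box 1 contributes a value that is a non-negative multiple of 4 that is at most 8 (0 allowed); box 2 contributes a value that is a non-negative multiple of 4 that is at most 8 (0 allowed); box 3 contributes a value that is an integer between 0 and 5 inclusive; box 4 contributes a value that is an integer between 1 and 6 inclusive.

7

The generating function for the choices is (1 + t⁴ + t⁸)·(1 + t⁴ + t⁸)·(1 + t + t² + t³ + t⁴ + t⁵)·(t + t² + t³ + t⁴ + t⁵ + t⁶); the count is [t⁵].
(1 + t⁴ + t⁸) has coefficients 1,0,0,0,1,0 for degrees 0…5.
(1 + t⁴ + t⁸) has coefficients 1,0,0,0,1,0 for degrees 0…5.
Multiplying by (1 + t + t² + t³ + t⁴ + t⁵) gives running coefficients 1,1,1,1,2,2 for degrees 0…5.
Finally multiplying by (t + t² + t³ + t⁴ + t⁵ + t⁶), the product of all factors after the first has coefficients 0,1,2,3,4,6 for degrees 0…5.
[t⁵] = 1·6 + 1·1 = 7.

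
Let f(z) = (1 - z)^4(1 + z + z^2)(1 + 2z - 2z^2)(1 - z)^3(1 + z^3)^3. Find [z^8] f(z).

(1 - z)^4 has coefficients 1,-4,6,-4,1 for degrees 0…4.
(1 + z + z^2) has coefficients 1,1,1,0,0,0,0,0,0 for degrees 0…8.
Multiplying by (1 + 2z - 2z^2) gives running coefficients 1,3,1,0,-2,0,0,0,0 for degrees 0…8.
Multiplying by (1 - z)^3 gives running coefficients 1,0,-5,5,-2,5,-6,2,0 for degrees 0…8.
Finally multiplying by (1 + z^3)^3, the product of all factors after the first has coefficients 1,0,-5,8,-2,-10,12,-4,0 for degrees 0…8.
[z^8] = 1·0 − 4·(-4) + 6·12 − 4·(-10) + 1·(-2) = 126.

126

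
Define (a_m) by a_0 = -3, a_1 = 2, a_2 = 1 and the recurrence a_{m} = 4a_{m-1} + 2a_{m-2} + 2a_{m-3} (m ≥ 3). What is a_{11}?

The ordinary generating function has denominator 1 - 4z - 2z^2 - 2z^3.
Iterating the recurrence: a_0,…,a_{11} = -3, 2, 1, 2, 14, 62, 280, 1272, 5772, 26192, 118856, 539352.

539352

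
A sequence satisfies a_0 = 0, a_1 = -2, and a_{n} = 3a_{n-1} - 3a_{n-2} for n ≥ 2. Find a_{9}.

324

The ordinary generating function has denominator 1 - 3q + 3q^2.
Iterating the recurrence: a_0,…,a_{9} = 0, -2, -6, -12, -18, -18, 0, 54, 162, 324.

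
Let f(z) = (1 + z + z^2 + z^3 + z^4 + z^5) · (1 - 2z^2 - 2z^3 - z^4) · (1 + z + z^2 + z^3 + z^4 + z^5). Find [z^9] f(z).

-22

(1 + z + z^2 + z^3 + z^4 + z^5) has coefficients 1,1,1,1,1,1 for degrees 0…5.
(1 - 2z^2 - 2z^3 - z^4) has coefficients 1,0,-2,-2,-1,0,0,0,0,0 for degrees 0…9.
Finally multiplying by (1 + z + z^2 + z^3 + z^4 + z^5), the product of all factors after the first has coefficients 1,1,-1,-3,-4,-4,-5,-5,-3,-1 for degrees 0…9.
[z^9] = 1·(-1) + 1·(-3) + 1·(-5) + 1·(-5) + 1·(-4) + 1·(-4) = -22.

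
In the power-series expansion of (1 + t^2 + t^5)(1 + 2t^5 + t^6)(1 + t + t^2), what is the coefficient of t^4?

(1 + t^2 + t^5) has coefficients 1,0,1,0,0 for degrees 0…4.
(1 + 2t^5 + t^6) has coefficients 1,0,0,0,0 for degrees 0…4.
Finally multiplying by (1 + t + t^2), the product of all factors after the first has coefficients 1,1,1,0,0 for degrees 0…4.
[t^4] = 1·0 + 1·1 = 1.

1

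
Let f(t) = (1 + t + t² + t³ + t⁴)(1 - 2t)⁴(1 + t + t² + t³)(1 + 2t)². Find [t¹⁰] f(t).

(1 + t + t² + t³ + t⁴) has coefficients 1,1,1,1,1 for degrees 0…4.
(1 - 2t)⁴ has coefficients 1,-8,24,-32,16,0,0,0,0,0,0 for degrees 0…10.
Multiplying by (1 + t + t² + t³) gives running coefficients 1,-7,17,-15,0,8,-16,16,0,0,0 for degrees 0…10.
Finally multiplying by (1 + 2t)², the product of all factors after the first has coefficients 1,-3,-7,25,8,-52,16,-16,0,64,0 for degrees 0…10.
[t¹⁰] = 1·0 + 1·64 + 1·0 + 1·(-16) + 1·16 = 64.

64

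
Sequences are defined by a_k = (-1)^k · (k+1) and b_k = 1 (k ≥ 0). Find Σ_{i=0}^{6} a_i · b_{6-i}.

The convolution is the t^6 coefficient of A(t)B(t).
Σ = 1·1 − 2·1 + 3·1 − 4·1 + 5·1 − 6·1 + 7·1 = 4.

4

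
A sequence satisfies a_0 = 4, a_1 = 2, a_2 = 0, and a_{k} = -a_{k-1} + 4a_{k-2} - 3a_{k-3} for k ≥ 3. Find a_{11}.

The ordinary generating function has denominator 1 + y - 4y^2 + 3y^3.
Iterating the recurrence: a_0,…,a_{11} = 4, 2, 0, -4, -2, -14, 18, -68, 182, -508, 1440, -4018.

-4018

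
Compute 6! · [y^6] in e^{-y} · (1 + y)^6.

-185

The EGF product rule gives c_6 = Σ_{k_1+k_2=6} C(6; k_1,k_2) · ∏ g_i(k_i), where e^{-y} gives (-1)^k; (1+y)^6 gives the falling factorial (6)_k.
g_1(k) for k = 0…6: 1, -1, 1, -1, 1, -1, 1.
g_2(k) for k = 0…6: 1, 6, 30, 120, 360, 720, 720.
c_6 = Σ_k C(6,k)·g_1(k)·g_2(6−k) = 1·1·720 + 6·(-1)·720 + 15·1·360 + 20·(-1)·120 + 15·1·30 + 6·(-1)·6 + 1·1·1 = 720 − 4320 + 5400 − 2400 + 450 − 36 + 1 = -185.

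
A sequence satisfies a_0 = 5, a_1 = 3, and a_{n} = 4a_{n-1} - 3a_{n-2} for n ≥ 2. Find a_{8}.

The ordinary generating function has denominator 1 - 4y + 3y^2.
Iterating the recurrence: a_0,…,a_{8} = 5, 3, -3, -21, -75, -237, -723, -2181, -6555.

-6555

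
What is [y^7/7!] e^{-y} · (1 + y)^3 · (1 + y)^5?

-7841

The EGF product rule gives c_7 = Σ_{k_1+k_2+k_3=7} C(7; k_1,k_2,k_3) · ∏ g_i(k_i), where e^{-y} gives (-1)^k; (1+y)^3 gives the falling factorial (3)_k; (1+y)^5 gives the falling factorial (5)_k.
g_1(k) for k = 0…7: 1, -1, 1, -1, 1, -1, 1, -1.
g_2(k) for k = 0…7: 1, 3, 6, 6, 0, 0, 0, 0.
g_3(k) for k = 0…7: 1, 5, 20, 60, 120, 120, 0, 0.
First combine the last two factors: h(k) = Σ_j C(k,j)·g_2(j)·g_3(k−j) for k = 0…7: 1, 8, 56, 336, 1680, 6720, 20160, 40320.
c_7 = Σ_k C(7,k)·g_1(k)·h(7−k) = 1·1·40320 + 7·(-1)·20160 + 21·1·6720 + 35·(-1)·1680 + 35·1·336 + 21·(-1)·56 + 7·1·8 + 1·(-1)·1 = 40320 − 141120 + 141120 − 58800 + 11760 − 1176 + 56 − 1 = -7841.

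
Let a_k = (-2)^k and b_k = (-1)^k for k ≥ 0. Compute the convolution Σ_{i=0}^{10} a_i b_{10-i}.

2047

Write out a_i and b_{10-i} for i = 0,…,10 and sum the products.
Σ = 1·1 − 2·(-1) + 4·1 − 8·(-1) + 16·1 − 32·(-1) + 64·1 − 128·(-1) + 256·1 − 512·(-1) + 1024·1 = 2047.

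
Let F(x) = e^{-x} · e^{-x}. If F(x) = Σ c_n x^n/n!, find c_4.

The EGF product rule gives c_4 = Σ_{k_1+k_2=4} C(4; k_1,k_2) · ∏ g_i(k_i), where e^{-x} gives (-1)^k; e^{-x} gives (-1)^k.
g_1(k) for k = 0…4: 1, -1, 1, -1, 1.
g_2(k) for k = 0…4: 1, -1, 1, -1, 1.
c_4 = Σ_k C(4,k)·g_1(k)·g_2(4−k) = 1·1·1 + 4·(-1)·(-1) + 6·1·1 + 4·(-1)·(-1) + 1·1·1 = 1 + 4 + 6 + 4 + 1 = 16.

16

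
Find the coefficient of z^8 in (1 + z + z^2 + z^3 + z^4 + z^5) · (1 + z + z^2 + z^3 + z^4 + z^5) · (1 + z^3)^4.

45

(1 + z + z^2 + z^3 + z^4 + z^5) has coefficients 1,1,1,1,1,1 for degrees 0…5.
(1 + z + z^2 + z^3 + z^4 + z^5) has coefficients 1,1,1,1,1,1,0,0,0 for degrees 0…8.
Finally multiplying by (1 + z^3)^4, the product of all factors after the first has coefficients 1,1,1,5,5,5,10,10,10 for degrees 0…8.
[z^8] = 1·10 + 1·10 + 1·10 + 1·5 + 1·5 + 1·5 = 45.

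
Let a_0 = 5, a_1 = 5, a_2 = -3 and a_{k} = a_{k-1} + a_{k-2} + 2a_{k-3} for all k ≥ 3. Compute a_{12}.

4100

The ordinary generating function has denominator 1 - q - q^2 - 2q^3.
Iterating the recurrence: a_0,…,a_{12} = 5, 5, -3, 12, 19, 25, 68, 131, 249, 516, 1027, 2041, 4100.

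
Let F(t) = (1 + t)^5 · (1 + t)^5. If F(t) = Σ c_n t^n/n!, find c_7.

604800

The EGF product rule gives c_7 = Σ_{k_1+k_2=7} C(7; k_1,k_2) · ∏ g_i(k_i), where (1+t)^5 gives the falling factorial (5)_k; (1+t)^5 gives the falling factorial (5)_k.
g_1(k) for k = 0…7: 1, 5, 20, 60, 120, 120, 0, 0.
g_2(k) for k = 0…7: 1, 5, 20, 60, 120, 120, 0, 0.
c_7 = Σ_k C(7,k)·g_1(k)·g_2(7−k) = 21·20·120 + 35·60·120 + 35·120·60 + 21·120·20 = 50400 + 252000 + 252000 + 50400 = 604800.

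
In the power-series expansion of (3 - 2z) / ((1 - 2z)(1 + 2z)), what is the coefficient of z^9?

-512

The denominator gives the recurrence a_n = 4a_(n−2) for n ≥ 2; the numerator fixes a_0 = 3, a_1 = -2.
Iterating: 3, -2, 12, -8, 48, -32, 192, -128, 768, -512, so a_9 = -512.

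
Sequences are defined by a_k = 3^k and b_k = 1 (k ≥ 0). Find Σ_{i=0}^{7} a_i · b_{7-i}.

3280

The convolution is the t^7 coefficient of A(t)B(t).
Σ = 1·1 + 3·1 + 9·1 + 27·1 + 81·1 + 243·1 + 729·1 + 2187·1 = 3280.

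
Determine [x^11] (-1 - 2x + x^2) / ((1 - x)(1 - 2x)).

The denominator gives the recurrence a_n = 3a_(n−1) − 2a_(n−2) for n ≥ 3; the numerator fixes a_0 = -1, a_1 = -5, a_2 = -12.
Iterating: -1, -5, -12, -26, -54, -110, -222, -446, -894, -1790, -3582, -7166, so a_11 = -7166.

-7166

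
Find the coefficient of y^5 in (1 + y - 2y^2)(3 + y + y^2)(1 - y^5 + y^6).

-3

(1 + y - 2y^2) has coefficients 1,1,-2 for degrees 0…2.
(3 + y + y^2) has coefficients 3,1,1,0,0,0 for degrees 0…5.
Finally multiplying by (1 - y^5 + y^6), the product of all factors after the first has coefficients 3,1,1,0,0,-3 for degrees 0…5.
[y^5] = 1·(-3) + 1·0 − 2·0 = -3.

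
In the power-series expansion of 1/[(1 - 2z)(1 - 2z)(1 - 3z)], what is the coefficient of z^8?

The denominator gives the recurrence a_n = 7a_(n−1) − 16a_(n−2) + 12a_(n−3) for n ≥ 3; the numerator fixes a_0 = 1, a_1 = 7, a_2 = 33.
Iterating: 1, 7, 33, 131, 473, 1611, 5281, 16867, 52905, so a_8 = 52905.

52905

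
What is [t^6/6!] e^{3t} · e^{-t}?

64

The EGF product rule gives c_6 = Σ_{k_1+k_2=6} C(6; k_1,k_2) · ∏ g_i(k_i), where e^{3t} gives (3)^k; e^{-t} gives (-1)^k.
g_1(k) for k = 0…6: 1, 3, 9, 27, 81, 243, 729.
g_2(k) for k = 0…6: 1, -1, 1, -1, 1, -1, 1.
c_6 = Σ_k C(6,k)·g_1(k)·g_2(6−k) = 1·1·1 + 6·3·(-1) + 15·9·1 + 20·27·(-1) + 15·81·1 + 6·243·(-1) + 1·729·1 = 1 − 18 + 135 − 540 + 1215 − 1458 + 729 = 64.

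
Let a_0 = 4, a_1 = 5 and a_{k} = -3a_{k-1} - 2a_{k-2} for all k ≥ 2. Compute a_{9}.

The ordinary generating function has denominator 1 + 3q + 2q^2.
Iterating the recurrence: a_0,…,a_{9} = 4, 5, -23, 59, -131, 275, -563, 1139, -2291, 4595.

4595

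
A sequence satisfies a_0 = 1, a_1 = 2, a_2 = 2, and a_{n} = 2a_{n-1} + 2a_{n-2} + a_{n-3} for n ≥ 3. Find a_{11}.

35084

The ordinary generating function has denominator 1 - 2z - 2z^2 - z^3.
Iterating the recurrence: a_0,…,a_{11} = 1, 2, 2, 9, 24, 68, 193, 546, 1546, 4377, 12392, 35084.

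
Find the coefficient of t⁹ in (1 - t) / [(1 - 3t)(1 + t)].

Partial fractions give a closed form: a_n = (1/2)·3^n + (1/2)·(-1)^n.
At n = 9: a_9 = 9841.

9841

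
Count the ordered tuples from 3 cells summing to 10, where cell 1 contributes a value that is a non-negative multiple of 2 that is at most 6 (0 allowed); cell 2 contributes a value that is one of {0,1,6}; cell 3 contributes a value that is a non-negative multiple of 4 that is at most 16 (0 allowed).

The generating function for the choices is (1 + t² + t⁴ + t⁶)·(1 + t + t⁶)·(1 + t⁴ + t⁸ + t¹² + t¹⁶); the count is [t¹⁰].
(1 + t² + t⁴ + t⁶) has coefficients 1,0,1,0,1,0,1 for degrees 0…6.
(1 + t + t⁶) has coefficients 1,1,0,0,0,0,1,0,0,0,0 for degrees 0…10.
Finally multiplying by (1 + t⁴ + t⁸ + t¹² + t¹⁶), the product of all factors after the first has coefficients 1,1,0,0,1,1,1,0,1,1,1 for degrees 0…10.
[t¹⁰] = 1·1 + 1·1 + 1·1 + 1·1 = 4.

4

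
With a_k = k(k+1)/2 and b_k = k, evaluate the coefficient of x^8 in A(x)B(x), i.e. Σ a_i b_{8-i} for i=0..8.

210

This is [x^8] in the product of the two ordinary generating functions.
Σ = 0·8 + 1·7 + 3·6 + 6·5 + 10·4 + 15·3 + 21·2 + 28·1 + 36·0 = 210.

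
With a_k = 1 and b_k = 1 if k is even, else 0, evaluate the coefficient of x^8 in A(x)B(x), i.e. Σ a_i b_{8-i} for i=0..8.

5

Write out a_i and b_{8-i} for i = 0,…,8 and sum the products.
Σ = 1·1 + 1·0 + 1·1 + 1·0 + 1·1 + 1·0 + 1·1 + 1·0 + 1·1 = 5.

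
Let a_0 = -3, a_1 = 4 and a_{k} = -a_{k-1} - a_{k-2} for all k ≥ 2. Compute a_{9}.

-3

The ordinary generating function has denominator 1 + t + t^2.
Iterating the recurrence: a_0,…,a_{9} = -3, 4, -1, -3, 4, -1, -3, 4, -1, -3.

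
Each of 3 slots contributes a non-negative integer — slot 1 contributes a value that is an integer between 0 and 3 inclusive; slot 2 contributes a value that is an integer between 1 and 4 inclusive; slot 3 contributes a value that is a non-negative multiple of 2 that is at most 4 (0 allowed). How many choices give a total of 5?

The generating function for the choices is (1 + x + x² + x³)·(x + x² + x³ + x⁴)·(1 + x² + x⁴); the count is [x⁵].
(1 + x + x² + x³) has coefficients 1,1,1,1 for degrees 0…3.
(x + x² + x³ + x⁴) has coefficients 0,1,1,1,1,0 for degrees 0…5.
Finally multiplying by (1 + x² + x⁴), the product of all factors after the first has coefficients 0,1,1,2,2,2 for degrees 0…5.
[x⁵] = 1·2 + 1·2 + 1·2 + 1·1 = 7.

7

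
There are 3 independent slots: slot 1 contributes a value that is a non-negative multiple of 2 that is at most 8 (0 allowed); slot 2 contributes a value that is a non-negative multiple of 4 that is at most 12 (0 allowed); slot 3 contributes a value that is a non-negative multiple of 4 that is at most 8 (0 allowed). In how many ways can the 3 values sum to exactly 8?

The generating function for the choices is (1 + q² + q⁴ + q⁶ + q⁸)·(1 + q⁴ + q⁸ + q¹²)·(1 + q⁴ + q⁸); the count is [q⁸].
(1 + q² + q⁴ + q⁶ + q⁸) has coefficients 1,0,1,0,1,0,1,0,1 for degrees 0…8.
(1 + q⁴ + q⁸ + q¹²) has coefficients 1,0,0,0,1,0,0,0,1 for degrees 0…8.
Finally multiplying by (1 + q⁴ + q⁸), the product of all factors after the first has coefficients 1,0,0,0,2,0,0,0,3 for degrees 0…8.
[q⁸] = 1·3 + 1·0 + 1·2 + 1·0 + 1·1 = 6.

6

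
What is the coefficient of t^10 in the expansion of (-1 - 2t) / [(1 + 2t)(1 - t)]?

-1

The denominator gives the recurrence a_n = −a_(n−1) + 2a_(n−2) for n ≥ 3; the numerator fixes a_0 = -1, a_1 = -1, a_2 = -1.
Iterating: -1, -1, -1, -1, -1, -1, -1, -1, -1, -1, -1, so a_10 = -1.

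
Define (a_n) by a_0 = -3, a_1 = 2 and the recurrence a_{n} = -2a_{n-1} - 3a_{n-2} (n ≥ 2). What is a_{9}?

-358

The ordinary generating function has denominator 1 + 2t + 3t^2.
Iterating the recurrence: a_0,…,a_{9} = -3, 2, 5, -16, 17, 14, -79, 116, 5, -358.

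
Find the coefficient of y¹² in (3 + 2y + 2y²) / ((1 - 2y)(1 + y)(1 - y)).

The denominator gives the recurrence a_n = 2a_(n−1) + a_(n−2) − 2a_(n−3) for n ≥ 3; the numerator fixes a_0 = 3, a_1 = 8, a_2 = 21.
Iterating: 3, 8, 21, 44, 93, 188, 381, 764, 1533, 3068, 6141, 12284, 24573, so a_12 = 24573.

24573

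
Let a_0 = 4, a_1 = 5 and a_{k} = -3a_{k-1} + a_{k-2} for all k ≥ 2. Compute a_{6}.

The ordinary generating function has denominator 1 + 3q - q^2.
Iterating the recurrence: a_0,…,a_{6} = 4, 5, -11, 38, -125, 413, -1364.

-1364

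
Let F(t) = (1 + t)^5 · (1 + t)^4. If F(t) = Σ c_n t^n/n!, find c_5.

The EGF product rule gives c_5 = Σ_{k_1+k_2=5} C(5; k_1,k_2) · ∏ g_i(k_i), where (1+t)^5 gives the falling factorial (5)_k; (1+t)^4 gives the falling factorial (4)_k.
g_1(k) for k = 0…5: 1, 5, 20, 60, 120, 120.
g_2(k) for k = 0…5: 1, 4, 12, 24, 24, 0.
c_5 = Σ_k C(5,k)·g_1(k)·g_2(5−k) = 5·5·24 + 10·20·24 + 10·60·12 + 5·120·4 + 1·120·1 = 600 + 4800 + 7200 + 2400 + 120 = 15120.

15120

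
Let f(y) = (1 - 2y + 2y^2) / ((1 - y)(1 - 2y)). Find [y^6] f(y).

63

The denominator gives the recurrence a_n = 3a_(n−1) − 2a_(n−2) for n ≥ 3; the numerator fixes a_0 = 1, a_1 = 1, a_2 = 3.
Iterating: 1, 1, 3, 7, 15, 31, 63, so a_6 = 63.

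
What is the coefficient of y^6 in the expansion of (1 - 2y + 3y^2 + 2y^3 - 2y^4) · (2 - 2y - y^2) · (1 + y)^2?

-5

(1 - 2y + 3y^2 + 2y^3 - 2y^4) has coefficients 1,-2,3,2,-2 for degrees 0…4.
(2 - 2y - y^2) has coefficients 2,-2,-1,0,0,0,0 for degrees 0…6.
Finally multiplying by (1 + y)^2, the product of all factors after the first has coefficients 2,2,-3,-4,-1,0,0 for degrees 0…6.
[y^6] = 1·0 − 2·0 + 3·(-1) + 2·(-4) − 2·(-3) = -5.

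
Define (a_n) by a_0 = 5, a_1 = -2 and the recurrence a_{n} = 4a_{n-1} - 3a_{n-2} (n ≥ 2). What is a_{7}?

-7646

The ordinary generating function has denominator 1 - 4q + 3q^2.
Iterating the recurrence: a_0,…,a_{7} = 5, -2, -23, -86, -275, -842, -2543, -7646.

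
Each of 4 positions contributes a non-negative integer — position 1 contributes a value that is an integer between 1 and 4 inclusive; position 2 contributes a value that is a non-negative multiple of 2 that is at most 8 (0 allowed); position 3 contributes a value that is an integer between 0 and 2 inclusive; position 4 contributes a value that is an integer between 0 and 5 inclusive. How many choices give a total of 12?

33

The generating function for the choices is (t + t^2 + t^3 + t^4)·(1 + t^2 + t^4 + t^6 + t^8)·(1 + t + t^2)·(1 + t + t^2 + t^3 + t^4 + t^5); the count is [t^12].
(t + t^2 + t^3 + t^4) has coefficients 0,1,1,1,1 for degrees 0…4.
(1 + t^2 + t^4 + t^6 + t^8) has coefficients 1,0,1,0,1,0,1,0,1,0,0,0,0 for degrees 0…12.
Multiplying by (1 + t + t^2) gives running coefficients 1,1,2,1,2,1,2,1,2,1,1,0,0 for degrees 0…12.
Finally multiplying by (1 + t + t^2 + t^3 + t^4 + t^5), the product of all factors after the first has coefficients 1,2,4,5,7,8,9,9,9,9,8,7,5 for degrees 0…12.
[t^12] = 1·7 + 1·8 + 1·9 + 1·9 = 33.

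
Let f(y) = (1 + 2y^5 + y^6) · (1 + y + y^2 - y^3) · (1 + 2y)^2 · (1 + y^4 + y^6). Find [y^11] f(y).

(1 + 2y^5 + y^6) has coefficients 1,0,0,0,0,2,1 for degrees 0…6.
(1 + y + y^2 - y^3) has coefficients 1,1,1,-1,0,0,0,0,0,0,0,0 for degrees 0…11.
Multiplying by (1 + 2y)^2 gives running coefficients 1,5,9,7,0,-4,0,0,0,0,0,0 for degrees 0…11.
Finally multiplying by (1 + y^4 + y^6), the product of all factors after the first has coefficients 1,5,9,7,1,1,10,12,9,3,0,-4 for degrees 0…11.
[y^11] = 1·(-4) + 2·10 + 1·1 = 17.

17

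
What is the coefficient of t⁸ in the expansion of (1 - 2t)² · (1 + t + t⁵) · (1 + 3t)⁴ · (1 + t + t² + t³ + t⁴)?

493

(1 - 2t)² has coefficients 1,-4,4 for degrees 0…2.
(1 + t + t⁵) has coefficients 1,1,0,0,0,1,0,0,0 for degrees 0…8.
Multiplying by (1 + 3t)⁴ gives running coefficients 1,13,66,162,189,82,12,54,108 for degrees 0…8.
Finally multiplying by (1 + t + t² + t³ + t⁴), the product of all factors after the first has coefficients 1,14,80,242,431,512,511,499,445 for degrees 0…8.
[t⁸] = 1·445 − 4·499 + 4·511 = 493.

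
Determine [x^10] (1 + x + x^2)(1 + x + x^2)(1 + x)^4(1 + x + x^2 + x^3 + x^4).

24

(1 + x + x^2) has coefficients 1,1,1 for degrees 0…2.
(1 + x + x^2) has coefficients 1,1,1,0,0,0,0,0,0,0,0 for degrees 0…10.
Multiplying by (1 + x)^4 gives running coefficients 1,5,11,14,11,5,1,0,0,0,0 for degrees 0…10.
Finally multiplying by (1 + x + x^2 + x^3 + x^4), the product of all factors after the first has coefficients 1,6,17,31,42,46,42,31,17,6,1 for degrees 0…10.
[x^10] = 1·1 + 1·6 + 1·17 = 24.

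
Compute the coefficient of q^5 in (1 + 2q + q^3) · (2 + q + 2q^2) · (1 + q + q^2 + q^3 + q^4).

(1 + 2q + q^3) has coefficients 1,2,0,1 for degrees 0…3.
(2 + q + 2q^2) has coefficients 2,1,2,0,0,0 for degrees 0…5.
Finally multiplying by (1 + q + q^2 + q^3 + q^4), the product of all factors after the first has coefficients 2,3,5,5,5,3 for degrees 0…5.
[q^5] = 1·3 + 2·5 + 1·5 = 18.

18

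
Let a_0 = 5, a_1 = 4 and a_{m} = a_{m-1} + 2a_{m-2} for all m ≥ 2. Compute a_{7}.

382

The ordinary generating function has denominator 1 - z - 2z^2.
Iterating the recurrence: a_0,…,a_{7} = 5, 4, 14, 22, 50, 94, 194, 382.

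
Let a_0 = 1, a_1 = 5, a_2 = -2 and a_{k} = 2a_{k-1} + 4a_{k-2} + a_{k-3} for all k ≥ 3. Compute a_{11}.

158384

The ordinary generating function has denominator 1 - 2t - 4t^2 - t^3.
Iterating the recurrence: a_0,…,a_{11} = 1, 5, -2, 17, 31, 128, 397, 1337, 4390, 14525, 47947, 158384.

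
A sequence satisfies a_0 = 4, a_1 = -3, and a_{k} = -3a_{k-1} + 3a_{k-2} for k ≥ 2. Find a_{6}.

3996

The ordinary generating function has denominator 1 + 3z - 3z^2.
Iterating the recurrence: a_0,…,a_{6} = 4, -3, 21, -72, 279, -1053, 3996.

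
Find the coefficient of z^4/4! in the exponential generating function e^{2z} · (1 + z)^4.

648

The EGF product rule gives c_4 = Σ_{k_1+k_2=4} C(4; k_1,k_2) · ∏ g_i(k_i), where e^{2z} gives (2)^k; (1+z)^4 gives the falling factorial (4)_k.
g_1(k) for k = 0…4: 1, 2, 4, 8, 16.
g_2(k) for k = 0…4: 1, 4, 12, 24, 24.
c_4 = Σ_k C(4,k)·g_1(k)·g_2(4−k) = 1·1·24 + 4·2·24 + 6·4·12 + 4·8·4 + 1·16·1 = 24 + 192 + 288 + 128 + 16 = 648.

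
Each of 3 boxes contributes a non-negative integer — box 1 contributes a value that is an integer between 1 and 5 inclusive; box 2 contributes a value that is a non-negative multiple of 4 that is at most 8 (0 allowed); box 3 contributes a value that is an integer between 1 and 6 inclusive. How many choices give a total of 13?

7

The generating function for the choices is (x + x² + x³ + x⁴ + x⁵)·(1 + x⁴ + x⁸)·(x + x² + x³ + x⁴ + x⁵ + x⁶); the count is [x¹³].
(x + x² + x³ + x⁴ + x⁵) has coefficients 0,1,1,1,1,1 for degrees 0…5.
(1 + x⁴ + x⁸) has coefficients 1,0,0,0,1,0,0,0,1,0,0,0,0,0 for degrees 0…13.
Finally multiplying by (x + x² + x³ + x⁴ + x⁵ + x⁶), the product of all factors after the first has coefficients 0,1,1,1,1,2,2,1,1,2,2,1,1,1 for degrees 0…13.
[x¹³] = 1·1 + 1·1 + 1·2 + 1·2 + 1·1 = 7.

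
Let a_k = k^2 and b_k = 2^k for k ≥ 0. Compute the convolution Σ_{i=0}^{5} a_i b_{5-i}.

141

This is [x^5] in the product of the two ordinary generating functions.
Σ = 0·32 + 1·16 + 4·8 + 9·4 + 16·2 + 25·1 = 141.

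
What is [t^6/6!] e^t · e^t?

The EGF product rule gives c_6 = Σ_{k_1+k_2=6} C(6; k_1,k_2) · ∏ g_i(k_i), where e^t gives (1)^k; e^t gives (1)^k.
g_1(k) for k = 0…6: 1, 1, 1, 1, 1, 1, 1.
g_2(k) for k = 0…6: 1, 1, 1, 1, 1, 1, 1.
c_6 = Σ_k C(6,k)·g_1(k)·g_2(6−k) = 1·1·1 + 6·1·1 + 15·1·1 + 20·1·1 + 15·1·1 + 6·1·1 + 1·1·1 = 1 + 6 + 15 + 20 + 15 + 6 + 1 = 64.

64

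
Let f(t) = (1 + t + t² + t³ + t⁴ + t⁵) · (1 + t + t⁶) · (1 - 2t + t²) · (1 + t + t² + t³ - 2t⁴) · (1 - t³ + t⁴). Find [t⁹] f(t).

-3

(1 + t + t² + t³ + t⁴ + t⁵) has coefficients 1,1,1,1,1,1 for degrees 0…5.
(1 + t + t⁶) has coefficients 1,1,0,0,0,0,1,0,0,0 for degrees 0…9.
Multiplying by (1 - 2t + t²) gives running coefficients 1,-1,-1,1,0,0,1,-2,1,0 for degrees 0…9.
Multiplying by (1 + t + t² + t³ - 2t⁴) gives running coefficients 1,0,-1,0,-3,2,4,-3,0,0 for degrees 0…9.
Finally multiplying by (1 - t³ + t⁴), the product of all factors after the first has coefficients 1,0,-1,-1,-2,3,3,0,-5,-2 for degrees 0…9.
[t⁹] = 1·(-2) + 1·(-5) + 1·0 + 1·3 + 1·3 + 1·(-2) = -3.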